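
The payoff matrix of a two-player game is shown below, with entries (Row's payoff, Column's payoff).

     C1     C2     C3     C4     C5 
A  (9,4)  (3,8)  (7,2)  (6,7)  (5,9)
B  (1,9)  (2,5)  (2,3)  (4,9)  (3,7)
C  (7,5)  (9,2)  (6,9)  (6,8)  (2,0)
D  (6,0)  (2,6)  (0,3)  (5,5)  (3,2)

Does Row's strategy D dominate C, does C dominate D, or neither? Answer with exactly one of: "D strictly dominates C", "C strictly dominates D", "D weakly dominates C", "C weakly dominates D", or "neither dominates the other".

Compare D to C across each opponent action: C1: 6<7, C2: 2<9, C3: 0<6, C4: 5<6, C5: 3>2.
D does better at C5 but worse at C1, C2, C3, C4; neither strategy dominates the other.

neither dominates the other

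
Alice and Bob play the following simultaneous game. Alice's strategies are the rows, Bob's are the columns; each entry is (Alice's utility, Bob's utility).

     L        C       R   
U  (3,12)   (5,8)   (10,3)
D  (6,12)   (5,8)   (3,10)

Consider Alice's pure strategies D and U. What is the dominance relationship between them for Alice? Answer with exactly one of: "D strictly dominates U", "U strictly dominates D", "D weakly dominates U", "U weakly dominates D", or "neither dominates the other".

neither dominates the other

Compare D to U across each opponent action: L: 6>3, C: 5=5, R: 3<10.
D does better at L but worse at R; neither strategy dominates the other.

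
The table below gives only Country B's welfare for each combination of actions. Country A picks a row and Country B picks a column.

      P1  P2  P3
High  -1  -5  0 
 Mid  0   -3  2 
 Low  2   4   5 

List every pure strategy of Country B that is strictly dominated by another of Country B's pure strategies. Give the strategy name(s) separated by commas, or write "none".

P1 is strictly dominated by P3 (High: 0>-1, Mid: 2>0, Low: 5>2).
P2 is strictly dominated by P3 (High: 0>-5, Mid: 2>-3, Low: 5>4).
Nothing dominates P3: P1 at High (0>-1); P2 at High (0>-5).

P1, P2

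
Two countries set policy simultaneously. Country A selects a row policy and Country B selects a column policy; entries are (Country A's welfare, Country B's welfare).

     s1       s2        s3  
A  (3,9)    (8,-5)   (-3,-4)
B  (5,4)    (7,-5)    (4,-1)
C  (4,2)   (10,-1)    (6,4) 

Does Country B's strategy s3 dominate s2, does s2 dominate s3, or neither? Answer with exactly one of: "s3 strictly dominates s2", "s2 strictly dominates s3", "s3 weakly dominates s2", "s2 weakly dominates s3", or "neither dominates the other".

s3 strictly dominates s2

s3's payoffs vs s2's, by Country A's action — A: -4>-5, B: -1>-5, C: 4>-1.
Every comparison favours s3, so s3 strictly dominates s2.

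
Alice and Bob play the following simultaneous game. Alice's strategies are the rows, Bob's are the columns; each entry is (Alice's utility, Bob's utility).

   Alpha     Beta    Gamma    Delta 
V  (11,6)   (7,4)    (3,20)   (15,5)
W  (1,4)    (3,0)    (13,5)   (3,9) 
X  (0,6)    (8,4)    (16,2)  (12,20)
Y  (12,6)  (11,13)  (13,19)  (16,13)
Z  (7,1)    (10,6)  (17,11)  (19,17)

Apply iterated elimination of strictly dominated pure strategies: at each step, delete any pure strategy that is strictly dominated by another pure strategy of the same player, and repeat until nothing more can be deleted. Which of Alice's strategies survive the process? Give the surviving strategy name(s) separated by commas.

Z

Row V is eliminated: Y beats it against every remaining column (Alpha: 12>11, Beta: 11>7, Gamma: 13>3, Delta: 16>15).
For Alice, Z strictly dominates W on the remaining columns (Alpha: 7>1, Beta: 10>3, Gamma: 17>13, Delta: 19>3); eliminate W.
For Alice, Z strictly dominates X on the remaining columns (Alpha: 7>0, Beta: 10>8, Gamma: 17>16, Delta: 19>12); eliminate X.
For Bob, Beta strictly dominates Alpha on the remaining rows (Y: 13>6, Z: 6>1); eliminate Alpha.
Bob's strategy Beta is strictly dominated by Gamma (Y: 19>13, Z: 11>6) and is removed.
For Alice, Z strictly dominates Y on the remaining columns (Gamma: 17>13, Delta: 19>16); eliminate Y.
Column Gamma is eliminated: Delta beats it against every remaining row (Z: 17>11).
Among the remaining strategies, none is strictly dominated by another pure strategy of the same player, so the elimination stops.
Surviving strategies — Alice: {Z}; Bob: {Delta}.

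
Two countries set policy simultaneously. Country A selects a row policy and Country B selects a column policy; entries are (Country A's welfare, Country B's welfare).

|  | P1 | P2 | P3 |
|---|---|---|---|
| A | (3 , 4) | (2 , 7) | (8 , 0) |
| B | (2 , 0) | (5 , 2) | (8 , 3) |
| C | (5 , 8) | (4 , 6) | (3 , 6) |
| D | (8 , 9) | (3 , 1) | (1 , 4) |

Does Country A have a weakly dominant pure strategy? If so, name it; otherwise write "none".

A fails to dominate B at P2 (2<5).
B fails to dominate A at P1 (2<3).
C fails to dominate A at P3 (3<8).
D fails to dominate A at P3 (1<8).
No single strategy dominates all the others.

none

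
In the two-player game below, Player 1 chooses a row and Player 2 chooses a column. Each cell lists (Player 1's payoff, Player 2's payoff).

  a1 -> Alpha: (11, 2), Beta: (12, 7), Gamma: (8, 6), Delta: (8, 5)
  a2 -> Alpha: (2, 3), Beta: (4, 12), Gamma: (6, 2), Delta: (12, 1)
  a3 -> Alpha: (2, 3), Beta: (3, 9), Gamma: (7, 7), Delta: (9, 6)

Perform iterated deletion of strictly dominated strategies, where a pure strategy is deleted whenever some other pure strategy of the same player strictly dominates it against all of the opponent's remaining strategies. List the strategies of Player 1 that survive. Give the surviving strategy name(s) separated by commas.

Column Alpha is eliminated: Beta beats it against every remaining row (a1: 7>2, a2: 12>3, a3: 9>3).
Player 2's strategy Gamma is strictly dominated by Beta (a1: 7>6, a2: 12>2, a3: 9>7) and is removed.
For Player 1, a2 strictly dominates a3 on the remaining columns (Beta: 4>3, Delta: 12>9); eliminate a3.
Player 2's strategy Delta is strictly dominated by Beta (a1: 7>5, a2: 12>1) and is removed.
Row a2 is eliminated: a1 beats it against every remaining column (Beta: 12>4).
Among the remaining strategies, none is strictly dominated by another pure strategy of the same player, so the elimination stops.
Surviving strategies — Player 1: {a1}; Player 2: {Beta}.

a1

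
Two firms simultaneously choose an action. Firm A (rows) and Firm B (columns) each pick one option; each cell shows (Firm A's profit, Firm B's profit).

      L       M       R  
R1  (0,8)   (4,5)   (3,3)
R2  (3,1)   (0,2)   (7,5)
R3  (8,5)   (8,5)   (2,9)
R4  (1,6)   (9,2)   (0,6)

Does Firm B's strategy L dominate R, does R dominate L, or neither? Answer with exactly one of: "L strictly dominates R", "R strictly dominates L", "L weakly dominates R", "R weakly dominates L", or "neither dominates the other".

Compare L to R across each opponent action: R1: 8>3, R2: 1<5, R3: 5<9, R4: 6=6.
L does better at R1 but worse at R2, R3; neither strategy dominates the other.

neither dominates the other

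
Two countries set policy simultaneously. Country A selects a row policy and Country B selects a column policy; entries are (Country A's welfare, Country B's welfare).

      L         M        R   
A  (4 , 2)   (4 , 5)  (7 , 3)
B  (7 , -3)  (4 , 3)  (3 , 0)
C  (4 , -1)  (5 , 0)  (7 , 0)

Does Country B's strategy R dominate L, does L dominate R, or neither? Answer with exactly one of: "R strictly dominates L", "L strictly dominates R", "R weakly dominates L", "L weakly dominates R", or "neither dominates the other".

R strictly dominates L

R's payoffs vs L's, by Country A's action — A: 3>2, B: 0>-3, C: 0>-1.
R gives a strictly higher payoff against every action of Country A, so R strictly dominates L.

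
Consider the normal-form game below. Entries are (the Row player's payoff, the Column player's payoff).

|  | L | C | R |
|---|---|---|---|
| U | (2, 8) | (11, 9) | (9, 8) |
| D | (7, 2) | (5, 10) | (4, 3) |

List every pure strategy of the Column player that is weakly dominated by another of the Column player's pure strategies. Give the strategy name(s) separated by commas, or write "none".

L, R

C weakly dominates L — U: 9>8, D: 10>2.
C is not dominated — it holds its own against L at U (9>8); R at U (9>8).
R is weakly dominated by C (U: 9>8, D: 10>3).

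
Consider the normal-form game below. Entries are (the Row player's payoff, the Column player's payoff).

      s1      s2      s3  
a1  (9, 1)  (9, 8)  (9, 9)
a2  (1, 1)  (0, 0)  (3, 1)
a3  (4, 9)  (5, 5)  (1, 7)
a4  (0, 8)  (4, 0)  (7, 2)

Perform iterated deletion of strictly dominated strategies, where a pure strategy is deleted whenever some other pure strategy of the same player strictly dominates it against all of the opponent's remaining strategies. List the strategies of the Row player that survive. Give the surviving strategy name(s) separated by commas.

a1

The Row player's strategy a2 is strictly dominated by a1 (s1: 9>1, s2: 9>0, s3: 9>3) and is removed.
The Row player's strategy a3 is strictly dominated by a1 (s1: 9>4, s2: 9>5, s3: 9>1) and is removed.
For the Row player, a1 strictly dominates a4 on the remaining columns (s1: 9>0, s2: 9>4, s3: 9>7); eliminate a4.
For the Column player, s2 strictly dominates s1 on the remaining rows (a1: 8>1); eliminate s1.
The Column player's strategy s2 is strictly dominated by s3 (a1: 9>8) and is removed.
Among the remaining strategies, none is strictly dominated by another pure strategy of the same player, so the elimination stops.
Surviving strategies — the Row player: {a1}; the Column player: {s3}.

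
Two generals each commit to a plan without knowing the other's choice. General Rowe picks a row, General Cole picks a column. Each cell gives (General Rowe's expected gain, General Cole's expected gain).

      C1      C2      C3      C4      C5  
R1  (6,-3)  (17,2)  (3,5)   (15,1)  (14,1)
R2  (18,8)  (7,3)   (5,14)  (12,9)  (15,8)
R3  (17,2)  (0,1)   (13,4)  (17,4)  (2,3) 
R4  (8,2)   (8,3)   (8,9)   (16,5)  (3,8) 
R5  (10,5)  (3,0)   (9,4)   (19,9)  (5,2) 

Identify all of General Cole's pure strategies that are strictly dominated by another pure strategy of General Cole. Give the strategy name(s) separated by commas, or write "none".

C1, C2, C5

C1 is strictly dominated by C4 (R1: 1>-3, R2: 9>8, R3: 4>2, R4: 5>2, R5: 9>5).
C3 strictly dominates C2 — R1: 5>2, R2: 14>3, R3: 4>1, R4: 9>3, R5: 4>0.
Nothing dominates C3: C1 at R1 (5>-3); C2 at R1 (5>2); C4 at R1 (5>1); C5 at R1 (5>1).
C4 is not dominated — it holds its own against C1 at R1 (1>-3); C2 at R2 (9>3); C3 at R3 (4=4); C5 at R1 (1=1).
C3 strictly dominates C5 — R1: 5>1, R2: 14>8, R3: 4>3, R4: 9>8, R5: 4>2.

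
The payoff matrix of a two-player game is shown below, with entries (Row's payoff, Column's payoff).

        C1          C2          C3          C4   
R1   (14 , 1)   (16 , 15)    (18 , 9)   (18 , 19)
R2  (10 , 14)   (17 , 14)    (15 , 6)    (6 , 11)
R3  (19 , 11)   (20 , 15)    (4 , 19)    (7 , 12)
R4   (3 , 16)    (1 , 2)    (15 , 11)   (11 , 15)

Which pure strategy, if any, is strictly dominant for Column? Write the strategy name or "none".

C1 fails to dominate C2 at R1 (1<15).
C2 fails to dominate C1 at R2 (14=14).
C3 fails to dominate C1 at R2 (6<14).
C4 fails to dominate C1 at R2 (11<14).
No single strategy dominates all the others.

none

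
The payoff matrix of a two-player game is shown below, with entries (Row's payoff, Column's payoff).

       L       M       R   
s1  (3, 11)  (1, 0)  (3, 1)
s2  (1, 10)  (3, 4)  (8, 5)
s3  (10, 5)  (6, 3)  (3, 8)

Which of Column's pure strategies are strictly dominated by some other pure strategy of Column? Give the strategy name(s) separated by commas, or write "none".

L is not dominated — it holds its own against M at s1 (11>0); R at s1 (11>1).
M is strictly dominated by L (s1: 11>0, s2: 10>4, s3: 5>3).
R: no other strategy beats it everywhere (L at s3 (8>5); M at s1 (1>0)).

M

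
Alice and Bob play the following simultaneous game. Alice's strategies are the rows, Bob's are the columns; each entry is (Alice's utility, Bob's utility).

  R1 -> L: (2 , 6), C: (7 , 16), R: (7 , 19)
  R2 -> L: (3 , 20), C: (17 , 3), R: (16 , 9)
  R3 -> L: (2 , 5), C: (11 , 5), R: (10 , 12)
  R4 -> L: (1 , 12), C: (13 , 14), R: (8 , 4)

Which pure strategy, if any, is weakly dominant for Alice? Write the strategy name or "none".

R2 vs R1: L: 3>2, C: 17>7, R: 16>7.
R2 vs R3: L: 3>2, C: 17>11, R: 16>10.
R2 vs R4: L: 3>1, C: 17>13, R: 16>8.
R2 is at least as good as every other strategy against every opponent action, so it is weakly dominant.

R2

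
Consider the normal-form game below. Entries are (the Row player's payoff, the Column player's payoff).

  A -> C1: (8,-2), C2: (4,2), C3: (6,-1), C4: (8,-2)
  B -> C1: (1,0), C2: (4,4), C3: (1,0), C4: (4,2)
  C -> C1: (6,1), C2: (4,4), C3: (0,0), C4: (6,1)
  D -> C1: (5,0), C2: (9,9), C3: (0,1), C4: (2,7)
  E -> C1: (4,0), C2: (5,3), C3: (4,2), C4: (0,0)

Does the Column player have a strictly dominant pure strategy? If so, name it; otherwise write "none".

C2

C2 vs C1: A: 2>-2, B: 4>0, C: 4>1, D: 9>0, E: 3>0.
C2 vs C3: A: 2>-1, B: 4>0, C: 4>0, D: 9>1, E: 3>2.
C2 vs C4: A: 2>-2, B: 4>2, C: 4>1, D: 9>7, E: 3>0.
C2 strictly beats every other strategy against every opponent action, so it is strictly dominant.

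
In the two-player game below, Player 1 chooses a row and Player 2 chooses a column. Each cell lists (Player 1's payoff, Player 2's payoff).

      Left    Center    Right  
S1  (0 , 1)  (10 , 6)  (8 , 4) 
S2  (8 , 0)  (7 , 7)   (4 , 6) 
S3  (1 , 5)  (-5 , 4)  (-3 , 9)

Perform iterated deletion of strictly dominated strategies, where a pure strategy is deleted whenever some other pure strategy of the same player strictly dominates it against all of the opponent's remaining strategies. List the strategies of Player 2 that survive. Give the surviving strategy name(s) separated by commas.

Center

Row S3 is eliminated: S2 beats it against every remaining column (Left: 8>1, Center: 7>-5, Right: 4>-3).
Column Left is eliminated: Center beats it against every remaining row (S1: 6>1, S2: 7>0).
For Player 1, S1 strictly dominates S2 on the remaining columns (Center: 10>7, Right: 8>4); eliminate S2.
For Player 2, Center strictly dominates Right on the remaining rows (S1: 6>4); eliminate Right.
Among the remaining strategies, none is strictly dominated by another pure strategy of the same player, so the elimination stops.
Surviving strategies — Player 1: {S1}; Player 2: {Center}.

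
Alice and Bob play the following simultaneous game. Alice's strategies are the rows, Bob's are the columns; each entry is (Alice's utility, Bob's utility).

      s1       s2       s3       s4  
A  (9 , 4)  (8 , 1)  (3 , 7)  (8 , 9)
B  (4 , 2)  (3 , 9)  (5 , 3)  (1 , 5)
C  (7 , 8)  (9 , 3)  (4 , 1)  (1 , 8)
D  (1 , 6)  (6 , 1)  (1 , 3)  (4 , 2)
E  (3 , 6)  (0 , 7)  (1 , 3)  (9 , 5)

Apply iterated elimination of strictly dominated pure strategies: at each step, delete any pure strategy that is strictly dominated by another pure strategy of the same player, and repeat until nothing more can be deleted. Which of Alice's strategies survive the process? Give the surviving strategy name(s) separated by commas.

A, C, E

For Alice, A strictly dominates D on the remaining columns (s1: 9>1, s2: 8>6, s3: 3>1, s4: 8>4); eliminate D.
Bob's strategy s3 is strictly dominated by s4 (A: 9>7, B: 5>3, C: 8>1, E: 5>3) and is removed.
Row B is eliminated: A beats it against every remaining column (s1: 9>4, s2: 8>3, s4: 8>1).
Among the remaining strategies, none is strictly dominated by another pure strategy of the same player, so the elimination stops.
Surviving strategies — Alice: {A, C, E}; Bob: {s1, s2, s4}.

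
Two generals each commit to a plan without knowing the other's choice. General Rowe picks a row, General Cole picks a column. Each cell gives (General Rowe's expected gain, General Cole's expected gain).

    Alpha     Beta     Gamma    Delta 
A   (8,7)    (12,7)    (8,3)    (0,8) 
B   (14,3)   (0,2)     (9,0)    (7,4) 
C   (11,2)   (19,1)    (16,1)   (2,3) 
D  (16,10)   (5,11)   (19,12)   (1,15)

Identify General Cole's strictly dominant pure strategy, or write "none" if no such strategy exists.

Delta vs Alpha: A: 8>7, B: 4>3, C: 3>2, D: 15>10.
Delta vs Beta: A: 8>7, B: 4>2, C: 3>1, D: 15>11.
Delta vs Gamma: A: 8>3, B: 4>0, C: 3>1, D: 15>12.
Delta strictly beats every other strategy against every opponent action, so it is strictly dominant.

Delta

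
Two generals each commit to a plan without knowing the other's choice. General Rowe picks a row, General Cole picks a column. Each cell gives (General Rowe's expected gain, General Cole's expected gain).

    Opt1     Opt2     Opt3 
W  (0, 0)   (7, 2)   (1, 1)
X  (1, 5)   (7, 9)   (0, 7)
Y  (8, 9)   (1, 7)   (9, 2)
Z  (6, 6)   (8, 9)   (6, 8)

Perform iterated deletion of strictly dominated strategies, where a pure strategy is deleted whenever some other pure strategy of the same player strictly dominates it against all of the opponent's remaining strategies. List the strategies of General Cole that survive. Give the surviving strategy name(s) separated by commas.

Opt1, Opt2

For General Rowe, Z strictly dominates W on the remaining columns (Opt1: 6>0, Opt2: 8>7, Opt3: 6>1); eliminate W.
General Rowe's strategy X is strictly dominated by Z (Opt1: 6>1, Opt2: 8>7, Opt3: 6>0) and is removed.
For General Cole, Opt2 strictly dominates Opt3 on the remaining rows (Y: 7>2, Z: 9>8); eliminate Opt3.
Among the remaining strategies, none is strictly dominated by another pure strategy of the same player, so the elimination stops.
Surviving strategies — General Rowe: {Y, Z}; General Cole: {Opt1, Opt2}.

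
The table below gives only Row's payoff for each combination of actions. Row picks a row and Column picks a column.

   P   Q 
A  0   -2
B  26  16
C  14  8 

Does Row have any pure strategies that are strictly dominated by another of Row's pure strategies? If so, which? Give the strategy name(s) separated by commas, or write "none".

A, C

A: dominated, since B does at least as well everywhere (P: 26>0, Q: 16>-2).
B is not dominated — it holds its own against A at P (26>0); C at P (26>14).
C is strictly dominated by B (P: 26>14, Q: 16>8).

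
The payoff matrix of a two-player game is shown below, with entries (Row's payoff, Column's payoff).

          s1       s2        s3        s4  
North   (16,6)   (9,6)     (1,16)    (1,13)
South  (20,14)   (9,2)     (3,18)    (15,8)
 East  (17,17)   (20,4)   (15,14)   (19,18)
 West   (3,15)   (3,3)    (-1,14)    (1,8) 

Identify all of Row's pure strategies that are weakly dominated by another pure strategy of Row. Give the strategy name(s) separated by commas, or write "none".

North is weakly dominated by South (s1: 20>16, s2: 9=9, s3: 3>1, s4: 15>1).
South: no other strategy beats it everywhere (North at s1 (20>16); East at s1 (20>17); West at s1 (20>3)).
Nothing dominates East: North at s1 (17>16); South at s2 (20>9); West at s1 (17>3).
West: dominated, since North does at least as well everywhere (s1: 16>3, s2: 9>3, s3: 1>-1, s4: 1=1).

North, West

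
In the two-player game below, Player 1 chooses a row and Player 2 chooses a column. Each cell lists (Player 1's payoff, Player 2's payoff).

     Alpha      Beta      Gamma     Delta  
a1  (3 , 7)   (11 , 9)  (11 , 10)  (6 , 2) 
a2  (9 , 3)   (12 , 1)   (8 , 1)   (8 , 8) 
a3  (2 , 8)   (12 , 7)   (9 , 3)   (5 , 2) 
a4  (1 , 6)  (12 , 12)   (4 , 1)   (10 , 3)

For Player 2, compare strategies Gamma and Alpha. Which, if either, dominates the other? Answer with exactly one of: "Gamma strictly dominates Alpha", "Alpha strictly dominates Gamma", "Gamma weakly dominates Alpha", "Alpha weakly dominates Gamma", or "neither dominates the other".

Compare Gamma to Alpha across each opponent action: a1: 10>7, a2: 1<3, a3: 3<8, a4: 1<6.
Gamma does better at a1 but worse at a2, a3, a4; neither strategy dominates the other.

neither dominates the other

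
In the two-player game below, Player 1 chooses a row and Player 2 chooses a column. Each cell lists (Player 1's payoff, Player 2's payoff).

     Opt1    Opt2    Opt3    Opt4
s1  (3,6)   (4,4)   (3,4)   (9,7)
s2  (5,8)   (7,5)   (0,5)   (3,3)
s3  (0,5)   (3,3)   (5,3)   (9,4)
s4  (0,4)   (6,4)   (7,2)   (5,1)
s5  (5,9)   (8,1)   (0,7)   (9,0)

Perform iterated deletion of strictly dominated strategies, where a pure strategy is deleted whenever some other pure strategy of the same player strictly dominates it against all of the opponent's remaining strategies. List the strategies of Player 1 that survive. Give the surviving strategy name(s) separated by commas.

Column Opt3 is eliminated: Opt1 beats it against every remaining row (s1: 6>4, s2: 8>5, s3: 5>3, s4: 4>2, s5: 9>7).
Row s4 is eliminated: s5 beats it against every remaining column (Opt1: 5>0, Opt2: 8>6, Opt4: 9>5).
For Player 2, Opt1 strictly dominates Opt2 on the remaining rows (s1: 6>4, s2: 8>5, s3: 5>3, s5: 9>1); eliminate Opt2.
Among the remaining strategies, none is strictly dominated by another pure strategy of the same player, so the elimination stops.
Surviving strategies — Player 1: {s1, s2, s3, s5}; Player 2: {Opt1, Opt4}.

s1, s2, s3, s5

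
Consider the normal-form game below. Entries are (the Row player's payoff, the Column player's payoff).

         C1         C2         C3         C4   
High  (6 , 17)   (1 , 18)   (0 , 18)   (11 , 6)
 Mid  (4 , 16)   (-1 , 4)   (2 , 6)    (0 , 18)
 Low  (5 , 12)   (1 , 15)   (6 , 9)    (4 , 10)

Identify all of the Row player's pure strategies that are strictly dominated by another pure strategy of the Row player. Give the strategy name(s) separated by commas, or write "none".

Mid

High: no other strategy beats it everywhere (Mid at C1 (6>4); Low at C1 (6>5)).
Mid: dominated, since Low does at least as well everywhere (C1: 5>4, C2: 1>-1, C3: 6>2, C4: 4>0).
Low: no other strategy beats it everywhere (High at C2 (1=1); Mid at C1 (5>4)).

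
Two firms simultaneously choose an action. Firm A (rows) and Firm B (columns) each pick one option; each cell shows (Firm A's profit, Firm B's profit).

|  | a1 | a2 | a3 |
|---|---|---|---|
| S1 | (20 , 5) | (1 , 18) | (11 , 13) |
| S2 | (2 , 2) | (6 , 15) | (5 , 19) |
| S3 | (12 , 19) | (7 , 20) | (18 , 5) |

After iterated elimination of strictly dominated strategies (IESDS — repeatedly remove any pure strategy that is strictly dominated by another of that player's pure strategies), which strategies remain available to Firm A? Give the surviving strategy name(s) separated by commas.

Row S2 is eliminated: S3 beats it against every remaining column (a1: 12>2, a2: 7>6, a3: 18>5).
For Firm B, a2 strictly dominates a1 on the remaining rows (S1: 18>5, S3: 20>19); eliminate a1.
Firm A's strategy S1 is strictly dominated by S3 (a2: 7>1, a3: 18>11) and is removed.
Firm B's strategy a3 is strictly dominated by a2 (S3: 20>5) and is removed.
Among the remaining strategies, none is strictly dominated by another pure strategy of the same player, so the elimination stops.
Surviving strategies — Firm A: {S3}; Firm B: {a2}.

S3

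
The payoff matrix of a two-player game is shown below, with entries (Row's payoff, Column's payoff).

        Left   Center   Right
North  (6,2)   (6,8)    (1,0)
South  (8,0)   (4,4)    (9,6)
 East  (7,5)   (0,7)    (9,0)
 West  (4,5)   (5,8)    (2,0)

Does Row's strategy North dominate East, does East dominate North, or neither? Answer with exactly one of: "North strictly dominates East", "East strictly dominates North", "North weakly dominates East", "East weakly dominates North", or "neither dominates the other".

neither dominates the other

Compare North to East across each opponent action: Left: 6<7, Center: 6>0, Right: 1<9.
North does better at Center but worse at Left, Right; neither strategy dominates the other.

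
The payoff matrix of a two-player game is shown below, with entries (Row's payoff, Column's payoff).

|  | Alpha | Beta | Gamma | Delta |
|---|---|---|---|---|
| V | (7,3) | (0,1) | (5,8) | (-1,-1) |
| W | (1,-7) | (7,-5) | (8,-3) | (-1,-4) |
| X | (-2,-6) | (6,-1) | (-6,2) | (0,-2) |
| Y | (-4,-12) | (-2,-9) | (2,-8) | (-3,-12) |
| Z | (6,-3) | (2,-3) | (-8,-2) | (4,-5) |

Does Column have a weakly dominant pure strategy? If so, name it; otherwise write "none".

Gamma vs Alpha: V: 8>3, W: -3>-7, X: 2>-6, Y: -8>-12, Z: -2>-3.
Gamma vs Beta: V: 8>1, W: -3>-5, X: 2>-1, Y: -8>-9, Z: -2>-3.
Gamma vs Delta: V: 8>-1, W: -3>-4, X: 2>-2, Y: -8>-12, Z: -2>-5.
Gamma is at least as good as every other strategy against every opponent action, so it is weakly dominant.

Gamma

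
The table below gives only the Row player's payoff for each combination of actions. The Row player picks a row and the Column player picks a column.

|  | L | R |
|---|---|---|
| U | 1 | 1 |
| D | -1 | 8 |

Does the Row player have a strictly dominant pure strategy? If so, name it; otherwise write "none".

none

U fails to dominate D at R (1<8).
D fails to dominate U at L (-1<1).
No single strategy dominates all the others.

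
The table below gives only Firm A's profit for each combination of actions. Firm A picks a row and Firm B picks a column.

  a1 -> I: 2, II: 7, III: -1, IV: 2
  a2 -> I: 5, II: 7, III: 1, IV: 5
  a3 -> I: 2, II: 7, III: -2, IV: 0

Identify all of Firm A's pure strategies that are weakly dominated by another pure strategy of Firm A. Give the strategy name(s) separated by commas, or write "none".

a1: dominated, since a2 does at least as well everywhere (I: 5>2, II: 7=7, III: 1>-1, IV: 5>2).
a2 is not dominated — it holds its own against a1 at I (5>2); a3 at I (5>2).
a3 is weakly dominated by a1 (I: 2=2, II: 7=7, III: -1>-2, IV: 2>0).

a1, a3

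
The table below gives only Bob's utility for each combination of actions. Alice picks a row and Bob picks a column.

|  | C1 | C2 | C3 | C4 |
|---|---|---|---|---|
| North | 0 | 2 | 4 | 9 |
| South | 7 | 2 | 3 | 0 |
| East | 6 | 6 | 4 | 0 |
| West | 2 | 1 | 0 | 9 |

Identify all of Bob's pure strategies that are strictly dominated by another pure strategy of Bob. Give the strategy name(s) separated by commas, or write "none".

Nothing dominates C1: C2 at South (7>2); C3 at South (7>3); C4 at South (7>0).
C2 is not dominated — it holds its own against C1 at North (2>0); C3 at East (6>4); C4 at South (2>0).
C3 is not dominated — it holds its own against C1 at North (4>0); C2 at North (4>2); C4 at South (3>0).
C4: no other strategy beats it everywhere (C1 at North (9>0); C2 at North (9>2); C3 at North (9>4)).

none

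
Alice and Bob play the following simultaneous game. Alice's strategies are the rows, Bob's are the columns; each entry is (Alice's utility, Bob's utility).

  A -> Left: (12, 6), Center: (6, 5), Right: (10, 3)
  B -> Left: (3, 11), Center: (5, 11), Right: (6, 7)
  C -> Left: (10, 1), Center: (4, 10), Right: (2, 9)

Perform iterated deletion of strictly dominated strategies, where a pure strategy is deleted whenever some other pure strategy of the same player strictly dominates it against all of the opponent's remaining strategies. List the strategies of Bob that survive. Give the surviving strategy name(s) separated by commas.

Left

Row B is eliminated: A beats it against every remaining column (Left: 12>3, Center: 6>5, Right: 10>6).
For Alice, A strictly dominates C on the remaining columns (Left: 12>10, Center: 6>4, Right: 10>2); eliminate C.
For Bob, Left strictly dominates Center on the remaining rows (A: 6>5); eliminate Center.
For Bob, Left strictly dominates Right on the remaining rows (A: 6>3); eliminate Right.
Among the remaining strategies, none is strictly dominated by another pure strategy of the same player, so the elimination stops.
Surviving strategies — Alice: {A}; Bob: {Left}.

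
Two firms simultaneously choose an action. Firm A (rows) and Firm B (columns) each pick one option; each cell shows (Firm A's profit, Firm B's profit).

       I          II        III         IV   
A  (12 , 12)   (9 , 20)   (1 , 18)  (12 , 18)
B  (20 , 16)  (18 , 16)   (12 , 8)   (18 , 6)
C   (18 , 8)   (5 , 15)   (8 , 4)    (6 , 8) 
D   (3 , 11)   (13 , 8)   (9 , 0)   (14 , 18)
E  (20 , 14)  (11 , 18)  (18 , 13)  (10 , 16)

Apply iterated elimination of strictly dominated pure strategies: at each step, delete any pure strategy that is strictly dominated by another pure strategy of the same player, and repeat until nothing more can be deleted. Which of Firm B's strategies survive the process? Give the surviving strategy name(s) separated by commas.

I, II

Firm A's strategy A is strictly dominated by B (I: 20>12, II: 18>9, III: 12>1, IV: 18>12) and is removed.
For Firm A, B strictly dominates C on the remaining columns (I: 20>18, II: 18>5, III: 12>8, IV: 18>6); eliminate C.
Row D is eliminated: B beats it against every remaining column (I: 20>3, II: 18>13, III: 12>9, IV: 18>14).
Column III is eliminated: I beats it against every remaining row (B: 16>8, E: 14>13).
For Firm B, II strictly dominates IV on the remaining rows (B: 16>6, E: 18>16); eliminate IV.
Among the remaining strategies, none is strictly dominated by another pure strategy of the same player, so the elimination stops.
Surviving strategies — Firm A: {B, E}; Firm B: {I, II}.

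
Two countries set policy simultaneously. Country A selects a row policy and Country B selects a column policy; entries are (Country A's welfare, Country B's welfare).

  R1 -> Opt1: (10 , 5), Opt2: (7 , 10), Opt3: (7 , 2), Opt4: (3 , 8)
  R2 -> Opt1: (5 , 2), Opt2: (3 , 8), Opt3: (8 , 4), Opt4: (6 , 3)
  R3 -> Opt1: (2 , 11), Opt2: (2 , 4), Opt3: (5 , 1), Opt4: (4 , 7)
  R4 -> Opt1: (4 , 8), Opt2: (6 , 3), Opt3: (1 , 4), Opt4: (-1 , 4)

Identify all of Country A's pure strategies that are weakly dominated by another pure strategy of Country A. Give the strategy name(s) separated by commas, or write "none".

R3, R4

R1: no other strategy beats it everywhere (R2 at Opt1 (10>5); R3 at Opt1 (10>2); R4 at Opt1 (10>4)).
Nothing dominates R2: R1 at Opt3 (8>7); R3 at Opt1 (5>2); R4 at Opt1 (5>4).
R3: dominated, since R2 does at least as well everywhere (Opt1: 5>2, Opt2: 3>2, Opt3: 8>5, Opt4: 6>4).
R1 weakly dominates R4 — Opt1: 10>4, Opt2: 7>6, Opt3: 7>1, Opt4: 3>-1.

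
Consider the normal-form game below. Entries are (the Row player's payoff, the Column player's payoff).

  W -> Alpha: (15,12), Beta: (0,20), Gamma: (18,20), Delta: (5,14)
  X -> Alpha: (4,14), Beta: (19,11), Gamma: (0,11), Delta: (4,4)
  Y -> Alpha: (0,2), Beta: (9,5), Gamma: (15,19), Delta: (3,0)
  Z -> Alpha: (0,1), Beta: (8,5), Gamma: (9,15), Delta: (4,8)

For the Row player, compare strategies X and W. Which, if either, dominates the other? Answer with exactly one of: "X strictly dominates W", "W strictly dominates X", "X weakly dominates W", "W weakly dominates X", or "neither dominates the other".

neither dominates the other

X's payoffs vs W's, by the Column player's action — Alpha: 4<15, Beta: 19>0, Gamma: 0<18, Delta: 4<5.
X does better at Beta but worse at Alpha, Gamma, Delta; neither strategy dominates the other.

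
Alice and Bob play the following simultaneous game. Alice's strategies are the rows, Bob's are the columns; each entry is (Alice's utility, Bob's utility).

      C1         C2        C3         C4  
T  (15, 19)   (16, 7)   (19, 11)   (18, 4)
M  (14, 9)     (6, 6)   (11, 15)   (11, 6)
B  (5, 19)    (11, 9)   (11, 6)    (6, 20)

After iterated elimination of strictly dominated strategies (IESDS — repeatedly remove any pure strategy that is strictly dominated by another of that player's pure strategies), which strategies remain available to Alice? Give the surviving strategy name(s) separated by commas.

T

For Alice, T strictly dominates M on the remaining columns (C1: 15>14, C2: 16>6, C3: 19>11, C4: 18>11); eliminate M.
For Alice, T strictly dominates B on the remaining columns (C1: 15>5, C2: 16>11, C3: 19>11, C4: 18>6); eliminate B.
Column C2 is eliminated: C1 beats it against every remaining row (T: 19>7).
For Bob, C1 strictly dominates C3 on the remaining rows (T: 19>11); eliminate C3.
For Bob, C1 strictly dominates C4 on the remaining rows (T: 19>4); eliminate C4.
Among the remaining strategies, none is strictly dominated by another pure strategy of the same player, so the elimination stops.
Surviving strategies — Alice: {T}; Bob: {C1}.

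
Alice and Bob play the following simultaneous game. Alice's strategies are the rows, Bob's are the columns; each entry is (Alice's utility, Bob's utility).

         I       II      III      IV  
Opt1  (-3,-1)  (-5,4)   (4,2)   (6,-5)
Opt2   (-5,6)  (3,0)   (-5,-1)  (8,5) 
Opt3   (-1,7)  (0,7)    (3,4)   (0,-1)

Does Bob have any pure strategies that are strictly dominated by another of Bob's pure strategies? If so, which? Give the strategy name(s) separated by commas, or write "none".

III, IV

Nothing dominates I: II at Opt2 (6>0); III at Opt2 (6>-1); IV at Opt1 (-1>-5).
II: no other strategy beats it everywhere (I at Opt1 (4>-1); III at Opt1 (4>2); IV at Opt1 (4>-5)).
III is strictly dominated by II (Opt1: 4>2, Opt2: 0>-1, Opt3: 7>4).
IV is strictly dominated by I (Opt1: -1>-5, Opt2: 6>5, Opt3: 7>-1).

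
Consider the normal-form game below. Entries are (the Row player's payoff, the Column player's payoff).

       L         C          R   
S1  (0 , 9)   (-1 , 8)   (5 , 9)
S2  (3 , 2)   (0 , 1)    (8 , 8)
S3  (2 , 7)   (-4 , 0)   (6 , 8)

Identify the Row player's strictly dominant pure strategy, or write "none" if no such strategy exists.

S2

S2 vs S1: L: 3>0, C: 0>-1, R: 8>5.
S2 vs S3: L: 3>2, C: 0>-4, R: 8>6.
S2 strictly beats every other strategy against every opponent action, so it is strictly dominant.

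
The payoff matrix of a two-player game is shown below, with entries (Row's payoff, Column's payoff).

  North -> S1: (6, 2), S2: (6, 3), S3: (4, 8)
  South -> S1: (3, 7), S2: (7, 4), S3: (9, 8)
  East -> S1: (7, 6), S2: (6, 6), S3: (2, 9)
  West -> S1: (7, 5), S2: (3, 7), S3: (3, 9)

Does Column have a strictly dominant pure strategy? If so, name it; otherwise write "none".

S3

S3 vs S1: North: 8>2, South: 8>7, East: 9>6, West: 9>5.
S3 vs S2: North: 8>3, South: 8>4, East: 9>6, West: 9>7.
S3 strictly beats every other strategy against every opponent action, so it is strictly dominant.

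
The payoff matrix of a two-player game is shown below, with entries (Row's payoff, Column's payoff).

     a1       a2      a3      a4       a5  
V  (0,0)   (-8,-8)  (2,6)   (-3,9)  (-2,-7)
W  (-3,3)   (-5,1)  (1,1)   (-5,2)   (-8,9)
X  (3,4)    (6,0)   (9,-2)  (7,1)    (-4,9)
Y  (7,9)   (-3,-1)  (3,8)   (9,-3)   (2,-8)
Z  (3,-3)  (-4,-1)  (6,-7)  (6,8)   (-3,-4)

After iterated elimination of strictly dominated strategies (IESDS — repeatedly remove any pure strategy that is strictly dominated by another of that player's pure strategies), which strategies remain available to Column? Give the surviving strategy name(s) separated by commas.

Row V is eliminated: Y beats it against every remaining column (a1: 7>0, a2: -3>-8, a3: 3>2, a4: 9>-3, a5: 2>-2).
Row's strategy W is strictly dominated by X (a1: 3>-3, a2: 6>-5, a3: 9>1, a4: 7>-5, a5: -4>-8) and is removed.
Column a3 is eliminated: a1 beats it against every remaining row (X: 4>-2, Y: 9>8, Z: -3>-7).
For Row, Y strictly dominates Z on the remaining columns (a1: 7>3, a2: -3>-4, a4: 9>6, a5: 2>-3); eliminate Z.
For Column, a1 strictly dominates a2 on the remaining rows (X: 4>0, Y: 9>-1); eliminate a2.
Row X is eliminated: Y beats it against every remaining column (a1: 7>3, a4: 9>7, a5: 2>-4).
Column's strategy a4 is strictly dominated by a1 (Y: 9>-3) and is removed.
Column's strategy a5 is strictly dominated by a1 (Y: 9>-8) and is removed.
Among the remaining strategies, none is strictly dominated by another pure strategy of the same player, so the elimination stops.
Surviving strategies — Row: {Y}; Column: {a1}.

a1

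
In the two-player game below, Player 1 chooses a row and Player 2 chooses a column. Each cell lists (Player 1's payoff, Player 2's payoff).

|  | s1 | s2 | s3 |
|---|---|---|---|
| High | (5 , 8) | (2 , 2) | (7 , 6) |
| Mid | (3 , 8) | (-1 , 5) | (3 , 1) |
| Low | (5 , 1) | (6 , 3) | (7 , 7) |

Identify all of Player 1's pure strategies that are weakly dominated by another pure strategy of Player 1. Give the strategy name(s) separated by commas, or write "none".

High: dominated, since Low does at least as well everywhere (s1: 5=5, s2: 6>2, s3: 7=7).
High weakly dominates Mid — s1: 5>3, s2: 2>-1, s3: 7>3.
Low: no other strategy beats it everywhere (High at s2 (6>2); Mid at s1 (5>3)).

High, Mid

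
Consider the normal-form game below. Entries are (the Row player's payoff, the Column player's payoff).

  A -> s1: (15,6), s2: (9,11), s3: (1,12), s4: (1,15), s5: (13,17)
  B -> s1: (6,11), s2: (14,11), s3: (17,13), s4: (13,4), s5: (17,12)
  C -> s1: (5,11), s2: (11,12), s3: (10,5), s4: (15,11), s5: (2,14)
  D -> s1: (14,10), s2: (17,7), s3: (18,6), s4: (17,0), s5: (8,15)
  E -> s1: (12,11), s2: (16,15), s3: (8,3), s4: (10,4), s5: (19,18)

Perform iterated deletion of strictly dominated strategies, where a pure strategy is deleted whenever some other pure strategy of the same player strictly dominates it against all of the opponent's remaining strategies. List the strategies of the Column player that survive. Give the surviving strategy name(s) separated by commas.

s3, s5

The Row player's strategy C is strictly dominated by D (s1: 14>5, s2: 17>11, s3: 18>10, s4: 17>15, s5: 8>2) and is removed.
The Column player's strategy s1 is strictly dominated by s5 (A: 17>6, B: 12>11, D: 15>10, E: 18>11) and is removed.
For the Row player, B strictly dominates A on the remaining columns (s2: 14>9, s3: 17>1, s4: 13>1, s5: 17>13); eliminate A.
The Column player's strategy s2 is strictly dominated by s5 (B: 12>11, D: 15>7, E: 18>15) and is removed.
The Column player's strategy s4 is strictly dominated by s5 (B: 12>4, D: 15>0, E: 18>4) and is removed.
Among the remaining strategies, none is strictly dominated by another pure strategy of the same player, so the elimination stops.
Surviving strategies — the Row player: {B, D, E}; the Column player: {s3, s5}.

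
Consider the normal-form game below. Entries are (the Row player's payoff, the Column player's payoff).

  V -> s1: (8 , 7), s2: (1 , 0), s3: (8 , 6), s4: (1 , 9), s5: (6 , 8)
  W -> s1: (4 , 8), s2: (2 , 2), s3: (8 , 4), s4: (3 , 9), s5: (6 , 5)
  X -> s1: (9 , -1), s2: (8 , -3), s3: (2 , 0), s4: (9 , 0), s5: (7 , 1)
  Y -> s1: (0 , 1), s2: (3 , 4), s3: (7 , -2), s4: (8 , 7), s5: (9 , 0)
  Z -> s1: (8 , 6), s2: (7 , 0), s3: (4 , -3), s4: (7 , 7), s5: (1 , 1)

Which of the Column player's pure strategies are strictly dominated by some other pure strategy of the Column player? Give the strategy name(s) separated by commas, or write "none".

s1: dominated, since s4 does at least as well everywhere (V: 9>7, W: 9>8, X: 0>-1, Y: 7>1, Z: 7>6).
s4 strictly dominates s2 — V: 9>0, W: 9>2, X: 0>-3, Y: 7>4, Z: 7>0.
s3 is strictly dominated by s5 (V: 8>6, W: 5>4, X: 1>0, Y: 0>-2, Z: 1>-3).
s4 is not dominated — it holds its own against s1 at V (9>7); s2 at V (9>0); s3 at V (9>6); s5 at V (9>8).
s5: no other strategy beats it everywhere (s1 at V (8>7); s2 at V (8>0); s3 at V (8>6); s4 at X (1>0)).

s1, s2, s3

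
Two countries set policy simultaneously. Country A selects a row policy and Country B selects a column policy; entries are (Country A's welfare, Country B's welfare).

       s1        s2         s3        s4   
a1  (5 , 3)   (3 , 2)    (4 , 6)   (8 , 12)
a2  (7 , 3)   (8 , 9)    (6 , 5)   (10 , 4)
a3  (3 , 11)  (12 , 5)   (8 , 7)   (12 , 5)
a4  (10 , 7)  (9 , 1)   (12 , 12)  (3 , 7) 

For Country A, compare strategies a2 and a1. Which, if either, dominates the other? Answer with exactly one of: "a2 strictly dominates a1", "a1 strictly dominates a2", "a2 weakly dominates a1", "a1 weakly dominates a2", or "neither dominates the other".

a2 strictly dominates a1

a2's payoffs vs a1's, by Country B's action — s1: 7>5, s2: 8>3, s3: 6>4, s4: 10>8.
a2 gives a strictly higher payoff against each choice by Country B, so a2 strictly dominates a1.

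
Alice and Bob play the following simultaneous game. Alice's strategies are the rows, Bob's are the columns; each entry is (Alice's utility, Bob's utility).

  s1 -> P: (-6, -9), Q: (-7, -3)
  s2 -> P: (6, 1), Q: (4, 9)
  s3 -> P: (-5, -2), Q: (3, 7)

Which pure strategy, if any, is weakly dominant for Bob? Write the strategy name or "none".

Q vs P: s1: -3>-9, s2: 9>1, s3: 7>-2.
Q is at least as good as every other strategy against every opponent action, so it is weakly dominant.

Q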